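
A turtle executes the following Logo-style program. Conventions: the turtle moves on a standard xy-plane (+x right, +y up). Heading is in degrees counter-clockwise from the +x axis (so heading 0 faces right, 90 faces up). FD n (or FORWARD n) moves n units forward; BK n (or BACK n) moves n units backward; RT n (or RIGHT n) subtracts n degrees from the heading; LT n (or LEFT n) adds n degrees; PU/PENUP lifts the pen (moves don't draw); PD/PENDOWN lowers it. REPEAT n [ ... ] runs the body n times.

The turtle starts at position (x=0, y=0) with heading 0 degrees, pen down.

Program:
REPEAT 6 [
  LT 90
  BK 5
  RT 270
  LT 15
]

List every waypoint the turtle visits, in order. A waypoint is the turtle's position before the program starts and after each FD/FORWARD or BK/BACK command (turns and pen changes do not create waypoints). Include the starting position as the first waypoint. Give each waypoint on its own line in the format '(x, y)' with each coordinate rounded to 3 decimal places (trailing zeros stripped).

Executing turtle program step by step:
Start: pos=(0,0), heading=0, pen down
REPEAT 6 [
  -- iteration 1/6 --
  LT 90: heading 0 -> 90
  BK 5: (0,0) -> (0,-5) [heading=90, draw]
  RT 270: heading 90 -> 180
  LT 15: heading 180 -> 195
  -- iteration 2/6 --
  LT 90: heading 195 -> 285
  BK 5: (0,-5) -> (-1.294,-0.17) [heading=285, draw]
  RT 270: heading 285 -> 15
  LT 15: heading 15 -> 30
  -- iteration 3/6 --
  LT 90: heading 30 -> 120
  BK 5: (-1.294,-0.17) -> (1.206,-4.5) [heading=120, draw]
  RT 270: heading 120 -> 210
  LT 15: heading 210 -> 225
  -- iteration 4/6 --
  LT 90: heading 225 -> 315
  BK 5: (1.206,-4.5) -> (-2.33,-0.965) [heading=315, draw]
  RT 270: heading 315 -> 45
  LT 15: heading 45 -> 60
  -- iteration 5/6 --
  LT 90: heading 60 -> 150
  BK 5: (-2.33,-0.965) -> (2,-3.465) [heading=150, draw]
  RT 270: heading 150 -> 240
  LT 15: heading 240 -> 255
  -- iteration 6/6 --
  LT 90: heading 255 -> 345
  BK 5: (2,-3.465) -> (-2.829,-2.171) [heading=345, draw]
  RT 270: heading 345 -> 75
  LT 15: heading 75 -> 90
]
Final: pos=(-2.829,-2.171), heading=90, 6 segment(s) drawn
Waypoints (7 total):
(0, 0)
(0, -5)
(-1.294, -0.17)
(1.206, -4.5)
(-2.33, -0.965)
(2, -3.465)
(-2.829, -2.171)

Answer: (0, 0)
(0, -5)
(-1.294, -0.17)
(1.206, -4.5)
(-2.33, -0.965)
(2, -3.465)
(-2.829, -2.171)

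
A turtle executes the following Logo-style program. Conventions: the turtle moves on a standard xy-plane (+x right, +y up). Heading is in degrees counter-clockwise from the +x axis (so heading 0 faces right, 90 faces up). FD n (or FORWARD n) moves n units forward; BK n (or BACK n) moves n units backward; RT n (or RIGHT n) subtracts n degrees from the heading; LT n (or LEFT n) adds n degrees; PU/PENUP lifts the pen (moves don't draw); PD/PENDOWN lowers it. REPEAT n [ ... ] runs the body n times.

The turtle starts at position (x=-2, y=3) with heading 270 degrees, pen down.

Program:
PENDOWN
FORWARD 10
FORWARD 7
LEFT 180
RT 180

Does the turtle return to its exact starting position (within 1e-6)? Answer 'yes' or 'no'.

Answer: no

Derivation:
Executing turtle program step by step:
Start: pos=(-2,3), heading=270, pen down
PD: pen down
FD 10: (-2,3) -> (-2,-7) [heading=270, draw]
FD 7: (-2,-7) -> (-2,-14) [heading=270, draw]
LT 180: heading 270 -> 90
RT 180: heading 90 -> 270
Final: pos=(-2,-14), heading=270, 2 segment(s) drawn

Start position: (-2, 3)
Final position: (-2, -14)
Distance = 17; >= 1e-6 -> NOT closed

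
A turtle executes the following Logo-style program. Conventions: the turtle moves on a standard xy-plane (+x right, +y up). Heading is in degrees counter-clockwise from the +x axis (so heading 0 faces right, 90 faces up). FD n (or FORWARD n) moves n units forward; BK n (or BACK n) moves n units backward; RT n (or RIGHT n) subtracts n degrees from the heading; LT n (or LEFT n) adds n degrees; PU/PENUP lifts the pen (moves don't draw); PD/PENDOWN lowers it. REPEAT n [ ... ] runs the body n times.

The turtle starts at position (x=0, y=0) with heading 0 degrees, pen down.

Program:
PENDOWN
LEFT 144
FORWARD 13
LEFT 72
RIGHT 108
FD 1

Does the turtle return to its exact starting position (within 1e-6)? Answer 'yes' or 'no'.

Answer: no

Derivation:
Executing turtle program step by step:
Start: pos=(0,0), heading=0, pen down
PD: pen down
LT 144: heading 0 -> 144
FD 13: (0,0) -> (-10.517,7.641) [heading=144, draw]
LT 72: heading 144 -> 216
RT 108: heading 216 -> 108
FD 1: (-10.517,7.641) -> (-10.826,8.592) [heading=108, draw]
Final: pos=(-10.826,8.592), heading=108, 2 segment(s) drawn

Start position: (0, 0)
Final position: (-10.826, 8.592)
Distance = 13.822; >= 1e-6 -> NOT closed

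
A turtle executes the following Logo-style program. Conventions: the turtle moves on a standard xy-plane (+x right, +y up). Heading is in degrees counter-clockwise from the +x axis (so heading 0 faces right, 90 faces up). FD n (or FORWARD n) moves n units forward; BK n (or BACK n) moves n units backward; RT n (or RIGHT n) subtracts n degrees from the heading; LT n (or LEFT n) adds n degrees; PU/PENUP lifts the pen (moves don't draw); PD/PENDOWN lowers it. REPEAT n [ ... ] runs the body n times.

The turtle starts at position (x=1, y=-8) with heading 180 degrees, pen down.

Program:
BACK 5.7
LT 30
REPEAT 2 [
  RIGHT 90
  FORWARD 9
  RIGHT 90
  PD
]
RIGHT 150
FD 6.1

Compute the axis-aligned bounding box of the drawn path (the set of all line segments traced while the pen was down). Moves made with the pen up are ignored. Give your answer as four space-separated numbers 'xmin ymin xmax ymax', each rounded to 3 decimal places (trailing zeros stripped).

Answer: 1 -8 9.75 -0.206

Derivation:
Executing turtle program step by step:
Start: pos=(1,-8), heading=180, pen down
BK 5.7: (1,-8) -> (6.7,-8) [heading=180, draw]
LT 30: heading 180 -> 210
REPEAT 2 [
  -- iteration 1/2 --
  RT 90: heading 210 -> 120
  FD 9: (6.7,-8) -> (2.2,-0.206) [heading=120, draw]
  RT 90: heading 120 -> 30
  PD: pen down
  -- iteration 2/2 --
  RT 90: heading 30 -> 300
  FD 9: (2.2,-0.206) -> (6.7,-8) [heading=300, draw]
  RT 90: heading 300 -> 210
  PD: pen down
]
RT 150: heading 210 -> 60
FD 6.1: (6.7,-8) -> (9.75,-2.717) [heading=60, draw]
Final: pos=(9.75,-2.717), heading=60, 4 segment(s) drawn

Segment endpoints: x in {1, 2.2, 6.7, 6.7, 9.75}, y in {-8, -8, -2.717, -0.206}
xmin=1, ymin=-8, xmax=9.75, ymax=-0.206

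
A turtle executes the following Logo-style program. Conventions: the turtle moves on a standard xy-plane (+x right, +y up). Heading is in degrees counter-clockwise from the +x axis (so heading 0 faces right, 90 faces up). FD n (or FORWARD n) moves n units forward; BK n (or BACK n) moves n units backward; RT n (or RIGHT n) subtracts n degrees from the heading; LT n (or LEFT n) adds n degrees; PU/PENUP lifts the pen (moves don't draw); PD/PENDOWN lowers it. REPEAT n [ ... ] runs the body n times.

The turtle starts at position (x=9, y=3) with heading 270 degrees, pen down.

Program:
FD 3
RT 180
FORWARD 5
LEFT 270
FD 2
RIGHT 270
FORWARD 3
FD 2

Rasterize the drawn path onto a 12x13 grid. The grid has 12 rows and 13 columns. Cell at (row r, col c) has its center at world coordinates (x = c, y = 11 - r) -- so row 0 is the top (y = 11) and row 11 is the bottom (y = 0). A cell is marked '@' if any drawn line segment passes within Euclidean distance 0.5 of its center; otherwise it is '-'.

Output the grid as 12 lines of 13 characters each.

Segment 0: (9,3) -> (9,0)
Segment 1: (9,0) -> (9,5)
Segment 2: (9,5) -> (11,5)
Segment 3: (11,5) -> (11,8)
Segment 4: (11,8) -> (11,10)

Answer: -------------
-----------@-
-----------@-
-----------@-
-----------@-
-----------@-
---------@@@-
---------@---
---------@---
---------@---
---------@---
---------@---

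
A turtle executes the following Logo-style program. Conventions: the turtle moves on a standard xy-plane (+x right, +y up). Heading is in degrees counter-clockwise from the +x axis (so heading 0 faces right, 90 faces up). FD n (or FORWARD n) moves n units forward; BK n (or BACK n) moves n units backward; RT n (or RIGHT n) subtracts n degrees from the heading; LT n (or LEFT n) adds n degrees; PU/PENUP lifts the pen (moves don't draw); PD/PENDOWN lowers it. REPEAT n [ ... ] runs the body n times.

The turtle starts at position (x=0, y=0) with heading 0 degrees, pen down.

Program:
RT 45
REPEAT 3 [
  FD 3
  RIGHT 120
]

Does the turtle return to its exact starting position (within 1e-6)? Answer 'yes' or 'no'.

Answer: yes

Derivation:
Executing turtle program step by step:
Start: pos=(0,0), heading=0, pen down
RT 45: heading 0 -> 315
REPEAT 3 [
  -- iteration 1/3 --
  FD 3: (0,0) -> (2.121,-2.121) [heading=315, draw]
  RT 120: heading 315 -> 195
  -- iteration 2/3 --
  FD 3: (2.121,-2.121) -> (-0.776,-2.898) [heading=195, draw]
  RT 120: heading 195 -> 75
  -- iteration 3/3 --
  FD 3: (-0.776,-2.898) -> (0,0) [heading=75, draw]
  RT 120: heading 75 -> 315
]
Final: pos=(0,0), heading=315, 3 segment(s) drawn

Start position: (0, 0)
Final position: (0, 0)
Distance = 0; < 1e-6 -> CLOSED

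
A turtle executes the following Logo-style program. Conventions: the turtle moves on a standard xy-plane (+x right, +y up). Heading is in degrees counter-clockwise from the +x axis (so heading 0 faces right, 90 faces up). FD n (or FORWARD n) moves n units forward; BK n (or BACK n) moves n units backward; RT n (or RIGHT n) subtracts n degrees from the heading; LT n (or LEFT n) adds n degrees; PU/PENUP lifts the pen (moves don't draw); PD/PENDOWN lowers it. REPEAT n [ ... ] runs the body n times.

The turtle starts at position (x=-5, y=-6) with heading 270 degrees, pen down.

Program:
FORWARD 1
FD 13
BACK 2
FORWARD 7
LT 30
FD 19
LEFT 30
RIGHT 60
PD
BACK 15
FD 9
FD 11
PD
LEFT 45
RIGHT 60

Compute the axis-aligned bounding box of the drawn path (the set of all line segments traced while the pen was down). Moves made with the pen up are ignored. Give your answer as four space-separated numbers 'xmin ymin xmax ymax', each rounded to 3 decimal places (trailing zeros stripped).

Executing turtle program step by step:
Start: pos=(-5,-6), heading=270, pen down
FD 1: (-5,-6) -> (-5,-7) [heading=270, draw]
FD 13: (-5,-7) -> (-5,-20) [heading=270, draw]
BK 2: (-5,-20) -> (-5,-18) [heading=270, draw]
FD 7: (-5,-18) -> (-5,-25) [heading=270, draw]
LT 30: heading 270 -> 300
FD 19: (-5,-25) -> (4.5,-41.454) [heading=300, draw]
LT 30: heading 300 -> 330
RT 60: heading 330 -> 270
PD: pen down
BK 15: (4.5,-41.454) -> (4.5,-26.454) [heading=270, draw]
FD 9: (4.5,-26.454) -> (4.5,-35.454) [heading=270, draw]
FD 11: (4.5,-35.454) -> (4.5,-46.454) [heading=270, draw]
PD: pen down
LT 45: heading 270 -> 315
RT 60: heading 315 -> 255
Final: pos=(4.5,-46.454), heading=255, 8 segment(s) drawn

Segment endpoints: x in {-5, -5, -5, 4.5, 4.5, 4.5, 4.5}, y in {-46.454, -41.454, -35.454, -26.454, -25, -20, -18, -7, -6}
xmin=-5, ymin=-46.454, xmax=4.5, ymax=-6

Answer: -5 -46.454 4.5 -6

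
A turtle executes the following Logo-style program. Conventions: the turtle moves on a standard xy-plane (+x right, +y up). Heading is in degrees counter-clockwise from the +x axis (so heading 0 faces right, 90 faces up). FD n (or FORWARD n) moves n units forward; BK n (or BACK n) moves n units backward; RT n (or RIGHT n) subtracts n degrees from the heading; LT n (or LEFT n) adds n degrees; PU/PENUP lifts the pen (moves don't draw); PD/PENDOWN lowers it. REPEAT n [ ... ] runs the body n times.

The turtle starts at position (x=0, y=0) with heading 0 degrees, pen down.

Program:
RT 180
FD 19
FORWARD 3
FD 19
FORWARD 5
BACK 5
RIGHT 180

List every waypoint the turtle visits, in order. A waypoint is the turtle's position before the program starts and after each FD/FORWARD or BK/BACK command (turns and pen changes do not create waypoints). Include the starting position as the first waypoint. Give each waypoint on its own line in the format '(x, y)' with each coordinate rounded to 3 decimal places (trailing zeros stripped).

Answer: (0, 0)
(-19, 0)
(-22, 0)
(-41, 0)
(-46, 0)
(-41, 0)

Derivation:
Executing turtle program step by step:
Start: pos=(0,0), heading=0, pen down
RT 180: heading 0 -> 180
FD 19: (0,0) -> (-19,0) [heading=180, draw]
FD 3: (-19,0) -> (-22,0) [heading=180, draw]
FD 19: (-22,0) -> (-41,0) [heading=180, draw]
FD 5: (-41,0) -> (-46,0) [heading=180, draw]
BK 5: (-46,0) -> (-41,0) [heading=180, draw]
RT 180: heading 180 -> 0
Final: pos=(-41,0), heading=0, 5 segment(s) drawn
Waypoints (6 total):
(0, 0)
(-19, 0)
(-22, 0)
(-41, 0)
(-46, 0)
(-41, 0)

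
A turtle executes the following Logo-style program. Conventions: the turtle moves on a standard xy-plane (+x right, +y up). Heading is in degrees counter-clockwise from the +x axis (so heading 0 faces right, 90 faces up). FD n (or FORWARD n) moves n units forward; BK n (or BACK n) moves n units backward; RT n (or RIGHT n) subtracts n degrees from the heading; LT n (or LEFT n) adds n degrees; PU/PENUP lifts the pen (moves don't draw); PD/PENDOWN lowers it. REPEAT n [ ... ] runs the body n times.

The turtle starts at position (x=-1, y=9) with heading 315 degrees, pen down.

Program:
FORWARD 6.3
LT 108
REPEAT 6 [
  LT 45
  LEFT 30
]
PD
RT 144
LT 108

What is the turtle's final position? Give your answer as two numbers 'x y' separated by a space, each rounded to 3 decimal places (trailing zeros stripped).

Executing turtle program step by step:
Start: pos=(-1,9), heading=315, pen down
FD 6.3: (-1,9) -> (3.455,4.545) [heading=315, draw]
LT 108: heading 315 -> 63
REPEAT 6 [
  -- iteration 1/6 --
  LT 45: heading 63 -> 108
  LT 30: heading 108 -> 138
  -- iteration 2/6 --
  LT 45: heading 138 -> 183
  LT 30: heading 183 -> 213
  -- iteration 3/6 --
  LT 45: heading 213 -> 258
  LT 30: heading 258 -> 288
  -- iteration 4/6 --
  LT 45: heading 288 -> 333
  LT 30: heading 333 -> 3
  -- iteration 5/6 --
  LT 45: heading 3 -> 48
  LT 30: heading 48 -> 78
  -- iteration 6/6 --
  LT 45: heading 78 -> 123
  LT 30: heading 123 -> 153
]
PD: pen down
RT 144: heading 153 -> 9
LT 108: heading 9 -> 117
Final: pos=(3.455,4.545), heading=117, 1 segment(s) drawn

Answer: 3.455 4.545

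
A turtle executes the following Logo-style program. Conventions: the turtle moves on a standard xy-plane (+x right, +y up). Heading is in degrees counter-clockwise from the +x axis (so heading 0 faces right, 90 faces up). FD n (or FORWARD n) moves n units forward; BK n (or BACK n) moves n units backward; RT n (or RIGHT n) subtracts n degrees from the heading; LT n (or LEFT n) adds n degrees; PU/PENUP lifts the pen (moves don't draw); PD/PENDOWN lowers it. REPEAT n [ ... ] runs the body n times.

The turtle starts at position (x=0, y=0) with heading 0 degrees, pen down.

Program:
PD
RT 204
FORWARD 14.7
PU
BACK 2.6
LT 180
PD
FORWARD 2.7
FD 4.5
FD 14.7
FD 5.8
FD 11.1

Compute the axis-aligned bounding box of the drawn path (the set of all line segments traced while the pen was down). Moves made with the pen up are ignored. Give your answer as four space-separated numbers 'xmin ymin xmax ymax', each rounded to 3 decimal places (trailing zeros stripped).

Executing turtle program step by step:
Start: pos=(0,0), heading=0, pen down
PD: pen down
RT 204: heading 0 -> 156
FD 14.7: (0,0) -> (-13.429,5.979) [heading=156, draw]
PU: pen up
BK 2.6: (-13.429,5.979) -> (-11.054,4.922) [heading=156, move]
LT 180: heading 156 -> 336
PD: pen down
FD 2.7: (-11.054,4.922) -> (-8.587,3.823) [heading=336, draw]
FD 4.5: (-8.587,3.823) -> (-4.476,1.993) [heading=336, draw]
FD 14.7: (-4.476,1.993) -> (8.953,-3.986) [heading=336, draw]
FD 5.8: (8.953,-3.986) -> (14.251,-6.345) [heading=336, draw]
FD 11.1: (14.251,-6.345) -> (24.392,-10.86) [heading=336, draw]
Final: pos=(24.392,-10.86), heading=336, 6 segment(s) drawn

Segment endpoints: x in {-13.429, -11.054, -8.587, -4.476, 0, 8.953, 14.251, 24.392}, y in {-10.86, -6.345, -3.986, 0, 1.993, 3.823, 4.922, 5.979}
xmin=-13.429, ymin=-10.86, xmax=24.392, ymax=5.979

Answer: -13.429 -10.86 24.392 5.979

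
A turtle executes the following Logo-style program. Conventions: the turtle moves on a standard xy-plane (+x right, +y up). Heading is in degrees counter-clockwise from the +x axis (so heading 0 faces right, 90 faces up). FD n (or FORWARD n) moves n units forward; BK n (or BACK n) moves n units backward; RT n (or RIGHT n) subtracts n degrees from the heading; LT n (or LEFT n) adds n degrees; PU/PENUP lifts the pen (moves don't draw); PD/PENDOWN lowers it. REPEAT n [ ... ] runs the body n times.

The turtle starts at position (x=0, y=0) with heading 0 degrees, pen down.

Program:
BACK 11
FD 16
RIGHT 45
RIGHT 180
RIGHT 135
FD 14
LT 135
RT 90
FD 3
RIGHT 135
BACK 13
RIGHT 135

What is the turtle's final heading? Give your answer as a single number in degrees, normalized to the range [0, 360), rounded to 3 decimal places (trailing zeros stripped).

Answer: 135

Derivation:
Executing turtle program step by step:
Start: pos=(0,0), heading=0, pen down
BK 11: (0,0) -> (-11,0) [heading=0, draw]
FD 16: (-11,0) -> (5,0) [heading=0, draw]
RT 45: heading 0 -> 315
RT 180: heading 315 -> 135
RT 135: heading 135 -> 0
FD 14: (5,0) -> (19,0) [heading=0, draw]
LT 135: heading 0 -> 135
RT 90: heading 135 -> 45
FD 3: (19,0) -> (21.121,2.121) [heading=45, draw]
RT 135: heading 45 -> 270
BK 13: (21.121,2.121) -> (21.121,15.121) [heading=270, draw]
RT 135: heading 270 -> 135
Final: pos=(21.121,15.121), heading=135, 5 segment(s) drawn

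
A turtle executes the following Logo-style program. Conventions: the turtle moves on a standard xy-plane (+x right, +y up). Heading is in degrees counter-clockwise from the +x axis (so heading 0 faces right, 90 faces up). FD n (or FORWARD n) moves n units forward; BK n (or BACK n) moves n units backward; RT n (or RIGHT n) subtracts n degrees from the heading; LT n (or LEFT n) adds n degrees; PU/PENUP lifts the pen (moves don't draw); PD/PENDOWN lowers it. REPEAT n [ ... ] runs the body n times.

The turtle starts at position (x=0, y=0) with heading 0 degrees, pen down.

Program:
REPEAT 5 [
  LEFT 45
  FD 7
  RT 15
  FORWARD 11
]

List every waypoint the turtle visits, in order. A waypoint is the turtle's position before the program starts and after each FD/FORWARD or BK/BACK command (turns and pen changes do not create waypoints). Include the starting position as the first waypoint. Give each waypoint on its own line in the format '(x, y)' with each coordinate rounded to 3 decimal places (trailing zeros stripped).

Executing turtle program step by step:
Start: pos=(0,0), heading=0, pen down
REPEAT 5 [
  -- iteration 1/5 --
  LT 45: heading 0 -> 45
  FD 7: (0,0) -> (4.95,4.95) [heading=45, draw]
  RT 15: heading 45 -> 30
  FD 11: (4.95,4.95) -> (14.476,10.45) [heading=30, draw]
  -- iteration 2/5 --
  LT 45: heading 30 -> 75
  FD 7: (14.476,10.45) -> (16.288,17.211) [heading=75, draw]
  RT 15: heading 75 -> 60
  FD 11: (16.288,17.211) -> (21.788,26.738) [heading=60, draw]
  -- iteration 3/5 --
  LT 45: heading 60 -> 105
  FD 7: (21.788,26.738) -> (19.976,33.499) [heading=105, draw]
  RT 15: heading 105 -> 90
  FD 11: (19.976,33.499) -> (19.976,44.499) [heading=90, draw]
  -- iteration 4/5 --
  LT 45: heading 90 -> 135
  FD 7: (19.976,44.499) -> (15.026,49.449) [heading=135, draw]
  RT 15: heading 135 -> 120
  FD 11: (15.026,49.449) -> (9.526,58.975) [heading=120, draw]
  -- iteration 5/5 --
  LT 45: heading 120 -> 165
  FD 7: (9.526,58.975) -> (2.765,60.787) [heading=165, draw]
  RT 15: heading 165 -> 150
  FD 11: (2.765,60.787) -> (-6.761,66.287) [heading=150, draw]
]
Final: pos=(-6.761,66.287), heading=150, 10 segment(s) drawn
Waypoints (11 total):
(0, 0)
(4.95, 4.95)
(14.476, 10.45)
(16.288, 17.211)
(21.788, 26.738)
(19.976, 33.499)
(19.976, 44.499)
(15.026, 49.449)
(9.526, 58.975)
(2.765, 60.787)
(-6.761, 66.287)

Answer: (0, 0)
(4.95, 4.95)
(14.476, 10.45)
(16.288, 17.211)
(21.788, 26.738)
(19.976, 33.499)
(19.976, 44.499)
(15.026, 49.449)
(9.526, 58.975)
(2.765, 60.787)
(-6.761, 66.287)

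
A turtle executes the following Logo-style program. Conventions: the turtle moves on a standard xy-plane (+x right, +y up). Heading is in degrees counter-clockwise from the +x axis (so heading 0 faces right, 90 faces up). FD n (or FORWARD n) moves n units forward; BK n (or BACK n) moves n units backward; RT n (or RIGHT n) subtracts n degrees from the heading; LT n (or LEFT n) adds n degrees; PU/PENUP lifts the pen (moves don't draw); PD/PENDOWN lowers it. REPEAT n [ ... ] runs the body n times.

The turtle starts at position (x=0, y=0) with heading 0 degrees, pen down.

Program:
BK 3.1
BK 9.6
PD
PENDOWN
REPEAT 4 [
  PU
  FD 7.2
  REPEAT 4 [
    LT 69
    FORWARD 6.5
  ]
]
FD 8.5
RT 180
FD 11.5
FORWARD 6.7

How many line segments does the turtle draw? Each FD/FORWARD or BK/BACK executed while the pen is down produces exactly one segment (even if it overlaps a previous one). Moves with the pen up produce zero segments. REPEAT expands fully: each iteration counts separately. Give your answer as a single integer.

Executing turtle program step by step:
Start: pos=(0,0), heading=0, pen down
BK 3.1: (0,0) -> (-3.1,0) [heading=0, draw]
BK 9.6: (-3.1,0) -> (-12.7,0) [heading=0, draw]
PD: pen down
PD: pen down
REPEAT 4 [
  -- iteration 1/4 --
  PU: pen up
  FD 7.2: (-12.7,0) -> (-5.5,0) [heading=0, move]
  REPEAT 4 [
    -- iteration 1/4 --
    LT 69: heading 0 -> 69
    FD 6.5: (-5.5,0) -> (-3.171,6.068) [heading=69, move]
    -- iteration 2/4 --
    LT 69: heading 69 -> 138
    FD 6.5: (-3.171,6.068) -> (-8.001,10.418) [heading=138, move]
    -- iteration 3/4 --
    LT 69: heading 138 -> 207
    FD 6.5: (-8.001,10.418) -> (-13.793,7.467) [heading=207, move]
    -- iteration 4/4 --
    LT 69: heading 207 -> 276
    FD 6.5: (-13.793,7.467) -> (-13.113,1.002) [heading=276, move]
  ]
  -- iteration 2/4 --
  PU: pen up
  FD 7.2: (-13.113,1.002) -> (-12.361,-6.158) [heading=276, move]
  REPEAT 4 [
    -- iteration 1/4 --
    LT 69: heading 276 -> 345
    FD 6.5: (-12.361,-6.158) -> (-6.082,-7.841) [heading=345, move]
    -- iteration 2/4 --
    LT 69: heading 345 -> 54
    FD 6.5: (-6.082,-7.841) -> (-2.261,-2.582) [heading=54, move]
    -- iteration 3/4 --
    LT 69: heading 54 -> 123
    FD 6.5: (-2.261,-2.582) -> (-5.802,2.869) [heading=123, move]
    -- iteration 4/4 --
    LT 69: heading 123 -> 192
    FD 6.5: (-5.802,2.869) -> (-12.16,1.518) [heading=192, move]
  ]
  -- iteration 3/4 --
  PU: pen up
  FD 7.2: (-12.16,1.518) -> (-19.202,0.021) [heading=192, move]
  REPEAT 4 [
    -- iteration 1/4 --
    LT 69: heading 192 -> 261
    FD 6.5: (-19.202,0.021) -> (-20.219,-6.399) [heading=261, move]
    -- iteration 2/4 --
    LT 69: heading 261 -> 330
    FD 6.5: (-20.219,-6.399) -> (-14.59,-9.649) [heading=330, move]
    -- iteration 3/4 --
    LT 69: heading 330 -> 39
    FD 6.5: (-14.59,-9.649) -> (-9.538,-5.558) [heading=39, move]
    -- iteration 4/4 --
    LT 69: heading 39 -> 108
    FD 6.5: (-9.538,-5.558) -> (-11.547,0.623) [heading=108, move]
  ]
  -- iteration 4/4 --
  PU: pen up
  FD 7.2: (-11.547,0.623) -> (-13.772,7.471) [heading=108, move]
  REPEAT 4 [
    -- iteration 1/4 --
    LT 69: heading 108 -> 177
    FD 6.5: (-13.772,7.471) -> (-20.263,7.811) [heading=177, move]
    -- iteration 2/4 --
    LT 69: heading 177 -> 246
    FD 6.5: (-20.263,7.811) -> (-22.907,1.873) [heading=246, move]
    -- iteration 3/4 --
    LT 69: heading 246 -> 315
    FD 6.5: (-22.907,1.873) -> (-18.311,-2.723) [heading=315, move]
    -- iteration 4/4 --
    LT 69: heading 315 -> 24
    FD 6.5: (-18.311,-2.723) -> (-12.373,-0.079) [heading=24, move]
  ]
]
FD 8.5: (-12.373,-0.079) -> (-4.607,3.378) [heading=24, move]
RT 180: heading 24 -> 204
FD 11.5: (-4.607,3.378) -> (-15.113,-1.299) [heading=204, move]
FD 6.7: (-15.113,-1.299) -> (-21.234,-4.025) [heading=204, move]
Final: pos=(-21.234,-4.025), heading=204, 2 segment(s) drawn
Segments drawn: 2

Answer: 2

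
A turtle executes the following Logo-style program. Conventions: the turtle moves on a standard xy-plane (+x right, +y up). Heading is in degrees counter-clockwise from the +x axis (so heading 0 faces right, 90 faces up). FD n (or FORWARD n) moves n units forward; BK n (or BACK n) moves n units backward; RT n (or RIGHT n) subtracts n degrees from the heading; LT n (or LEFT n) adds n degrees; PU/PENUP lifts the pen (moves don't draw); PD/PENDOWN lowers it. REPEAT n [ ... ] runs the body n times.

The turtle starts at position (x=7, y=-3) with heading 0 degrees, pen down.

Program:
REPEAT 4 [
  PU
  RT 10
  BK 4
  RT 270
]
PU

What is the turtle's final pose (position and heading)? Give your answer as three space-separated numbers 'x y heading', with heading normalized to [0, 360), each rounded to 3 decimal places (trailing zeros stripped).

Answer: 7.728 -5 320

Derivation:
Executing turtle program step by step:
Start: pos=(7,-3), heading=0, pen down
REPEAT 4 [
  -- iteration 1/4 --
  PU: pen up
  RT 10: heading 0 -> 350
  BK 4: (7,-3) -> (3.061,-2.305) [heading=350, move]
  RT 270: heading 350 -> 80
  -- iteration 2/4 --
  PU: pen up
  RT 10: heading 80 -> 70
  BK 4: (3.061,-2.305) -> (1.693,-6.064) [heading=70, move]
  RT 270: heading 70 -> 160
  -- iteration 3/4 --
  PU: pen up
  RT 10: heading 160 -> 150
  BK 4: (1.693,-6.064) -> (5.157,-8.064) [heading=150, move]
  RT 270: heading 150 -> 240
  -- iteration 4/4 --
  PU: pen up
  RT 10: heading 240 -> 230
  BK 4: (5.157,-8.064) -> (7.728,-5) [heading=230, move]
  RT 270: heading 230 -> 320
]
PU: pen up
Final: pos=(7.728,-5), heading=320, 0 segment(s) drawn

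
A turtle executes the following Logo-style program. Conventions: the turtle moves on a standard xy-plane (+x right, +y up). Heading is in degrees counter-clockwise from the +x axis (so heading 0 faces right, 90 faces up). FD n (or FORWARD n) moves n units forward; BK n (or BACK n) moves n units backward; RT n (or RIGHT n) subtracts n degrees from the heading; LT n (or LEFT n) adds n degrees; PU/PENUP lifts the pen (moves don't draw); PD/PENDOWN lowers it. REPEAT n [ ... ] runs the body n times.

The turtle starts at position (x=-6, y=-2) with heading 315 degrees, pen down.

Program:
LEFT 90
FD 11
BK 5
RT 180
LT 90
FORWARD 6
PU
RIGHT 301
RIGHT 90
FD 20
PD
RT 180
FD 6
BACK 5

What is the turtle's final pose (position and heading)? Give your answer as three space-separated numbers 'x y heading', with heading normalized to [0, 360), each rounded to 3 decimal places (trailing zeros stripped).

Answer: 7.082 -20.436 104

Derivation:
Executing turtle program step by step:
Start: pos=(-6,-2), heading=315, pen down
LT 90: heading 315 -> 45
FD 11: (-6,-2) -> (1.778,5.778) [heading=45, draw]
BK 5: (1.778,5.778) -> (-1.757,2.243) [heading=45, draw]
RT 180: heading 45 -> 225
LT 90: heading 225 -> 315
FD 6: (-1.757,2.243) -> (2.485,-2) [heading=315, draw]
PU: pen up
RT 301: heading 315 -> 14
RT 90: heading 14 -> 284
FD 20: (2.485,-2) -> (7.324,-21.406) [heading=284, move]
PD: pen down
RT 180: heading 284 -> 104
FD 6: (7.324,-21.406) -> (5.872,-15.584) [heading=104, draw]
BK 5: (5.872,-15.584) -> (7.082,-20.436) [heading=104, draw]
Final: pos=(7.082,-20.436), heading=104, 5 segment(s) drawn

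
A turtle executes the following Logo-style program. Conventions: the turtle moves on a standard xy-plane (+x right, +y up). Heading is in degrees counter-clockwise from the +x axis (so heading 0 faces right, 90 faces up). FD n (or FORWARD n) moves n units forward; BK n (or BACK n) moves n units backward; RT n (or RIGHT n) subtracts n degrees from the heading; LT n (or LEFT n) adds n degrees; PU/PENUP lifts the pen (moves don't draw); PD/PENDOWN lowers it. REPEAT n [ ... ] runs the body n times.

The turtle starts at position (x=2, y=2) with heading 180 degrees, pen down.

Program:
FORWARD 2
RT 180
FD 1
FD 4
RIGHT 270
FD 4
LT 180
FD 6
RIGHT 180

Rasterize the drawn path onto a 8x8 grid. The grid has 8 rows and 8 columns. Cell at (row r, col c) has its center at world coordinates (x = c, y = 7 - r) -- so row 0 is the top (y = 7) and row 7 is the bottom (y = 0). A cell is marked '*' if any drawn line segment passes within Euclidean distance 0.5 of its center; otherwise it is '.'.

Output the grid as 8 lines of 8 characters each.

Answer: ........
.....*..
.....*..
.....*..
.....*..
******..
.....*..
.....*..

Derivation:
Segment 0: (2,2) -> (0,2)
Segment 1: (0,2) -> (1,2)
Segment 2: (1,2) -> (5,2)
Segment 3: (5,2) -> (5,6)
Segment 4: (5,6) -> (5,0)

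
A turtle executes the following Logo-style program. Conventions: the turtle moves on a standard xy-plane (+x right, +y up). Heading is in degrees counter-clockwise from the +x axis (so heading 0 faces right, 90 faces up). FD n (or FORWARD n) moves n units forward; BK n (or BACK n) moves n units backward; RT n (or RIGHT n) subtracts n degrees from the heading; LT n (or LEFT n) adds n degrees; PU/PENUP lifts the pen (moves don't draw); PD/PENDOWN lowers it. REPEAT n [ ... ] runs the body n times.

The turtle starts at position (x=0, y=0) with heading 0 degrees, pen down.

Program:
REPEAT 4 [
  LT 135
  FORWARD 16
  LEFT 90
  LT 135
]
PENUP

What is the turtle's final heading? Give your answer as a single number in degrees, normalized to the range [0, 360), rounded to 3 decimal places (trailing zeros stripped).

Executing turtle program step by step:
Start: pos=(0,0), heading=0, pen down
REPEAT 4 [
  -- iteration 1/4 --
  LT 135: heading 0 -> 135
  FD 16: (0,0) -> (-11.314,11.314) [heading=135, draw]
  LT 90: heading 135 -> 225
  LT 135: heading 225 -> 0
  -- iteration 2/4 --
  LT 135: heading 0 -> 135
  FD 16: (-11.314,11.314) -> (-22.627,22.627) [heading=135, draw]
  LT 90: heading 135 -> 225
  LT 135: heading 225 -> 0
  -- iteration 3/4 --
  LT 135: heading 0 -> 135
  FD 16: (-22.627,22.627) -> (-33.941,33.941) [heading=135, draw]
  LT 90: heading 135 -> 225
  LT 135: heading 225 -> 0
  -- iteration 4/4 --
  LT 135: heading 0 -> 135
  FD 16: (-33.941,33.941) -> (-45.255,45.255) [heading=135, draw]
  LT 90: heading 135 -> 225
  LT 135: heading 225 -> 0
]
PU: pen up
Final: pos=(-45.255,45.255), heading=0, 4 segment(s) drawn

Answer: 0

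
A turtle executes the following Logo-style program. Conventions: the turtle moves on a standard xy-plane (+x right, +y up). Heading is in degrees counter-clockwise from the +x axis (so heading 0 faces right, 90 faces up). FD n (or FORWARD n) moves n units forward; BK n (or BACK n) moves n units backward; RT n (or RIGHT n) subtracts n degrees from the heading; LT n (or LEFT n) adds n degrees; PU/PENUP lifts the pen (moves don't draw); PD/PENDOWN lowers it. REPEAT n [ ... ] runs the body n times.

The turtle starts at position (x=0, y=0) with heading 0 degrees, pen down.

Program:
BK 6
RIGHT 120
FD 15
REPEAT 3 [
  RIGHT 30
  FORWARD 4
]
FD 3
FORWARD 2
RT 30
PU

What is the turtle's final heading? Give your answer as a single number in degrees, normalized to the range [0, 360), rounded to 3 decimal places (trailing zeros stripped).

Executing turtle program step by step:
Start: pos=(0,0), heading=0, pen down
BK 6: (0,0) -> (-6,0) [heading=0, draw]
RT 120: heading 0 -> 240
FD 15: (-6,0) -> (-13.5,-12.99) [heading=240, draw]
REPEAT 3 [
  -- iteration 1/3 --
  RT 30: heading 240 -> 210
  FD 4: (-13.5,-12.99) -> (-16.964,-14.99) [heading=210, draw]
  -- iteration 2/3 --
  RT 30: heading 210 -> 180
  FD 4: (-16.964,-14.99) -> (-20.964,-14.99) [heading=180, draw]
  -- iteration 3/3 --
  RT 30: heading 180 -> 150
  FD 4: (-20.964,-14.99) -> (-24.428,-12.99) [heading=150, draw]
]
FD 3: (-24.428,-12.99) -> (-27.026,-11.49) [heading=150, draw]
FD 2: (-27.026,-11.49) -> (-28.758,-10.49) [heading=150, draw]
RT 30: heading 150 -> 120
PU: pen up
Final: pos=(-28.758,-10.49), heading=120, 7 segment(s) drawn

Answer: 120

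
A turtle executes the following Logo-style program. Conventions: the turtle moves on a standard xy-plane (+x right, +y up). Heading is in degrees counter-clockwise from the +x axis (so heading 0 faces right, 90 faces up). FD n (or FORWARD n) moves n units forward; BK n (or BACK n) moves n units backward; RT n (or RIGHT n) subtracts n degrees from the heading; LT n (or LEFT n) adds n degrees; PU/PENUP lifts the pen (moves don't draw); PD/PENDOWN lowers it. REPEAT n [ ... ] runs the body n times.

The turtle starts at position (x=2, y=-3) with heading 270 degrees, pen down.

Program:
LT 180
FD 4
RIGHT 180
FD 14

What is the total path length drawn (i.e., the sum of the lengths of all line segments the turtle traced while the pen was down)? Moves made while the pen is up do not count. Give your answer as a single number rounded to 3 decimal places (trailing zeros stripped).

Executing turtle program step by step:
Start: pos=(2,-3), heading=270, pen down
LT 180: heading 270 -> 90
FD 4: (2,-3) -> (2,1) [heading=90, draw]
RT 180: heading 90 -> 270
FD 14: (2,1) -> (2,-13) [heading=270, draw]
Final: pos=(2,-13), heading=270, 2 segment(s) drawn

Segment lengths:
  seg 1: (2,-3) -> (2,1), length = 4
  seg 2: (2,1) -> (2,-13), length = 14
Total = 18

Answer: 18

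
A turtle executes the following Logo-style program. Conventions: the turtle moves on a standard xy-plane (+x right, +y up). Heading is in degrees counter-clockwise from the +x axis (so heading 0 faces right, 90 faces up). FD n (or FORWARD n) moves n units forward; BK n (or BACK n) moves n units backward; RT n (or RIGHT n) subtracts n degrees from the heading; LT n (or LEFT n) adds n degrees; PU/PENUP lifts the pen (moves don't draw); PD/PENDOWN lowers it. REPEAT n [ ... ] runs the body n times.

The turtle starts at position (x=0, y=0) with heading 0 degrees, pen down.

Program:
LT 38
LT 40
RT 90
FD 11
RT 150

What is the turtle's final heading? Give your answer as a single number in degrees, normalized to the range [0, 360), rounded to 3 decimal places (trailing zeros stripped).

Answer: 198

Derivation:
Executing turtle program step by step:
Start: pos=(0,0), heading=0, pen down
LT 38: heading 0 -> 38
LT 40: heading 38 -> 78
RT 90: heading 78 -> 348
FD 11: (0,0) -> (10.76,-2.287) [heading=348, draw]
RT 150: heading 348 -> 198
Final: pos=(10.76,-2.287), heading=198, 1 segment(s) drawn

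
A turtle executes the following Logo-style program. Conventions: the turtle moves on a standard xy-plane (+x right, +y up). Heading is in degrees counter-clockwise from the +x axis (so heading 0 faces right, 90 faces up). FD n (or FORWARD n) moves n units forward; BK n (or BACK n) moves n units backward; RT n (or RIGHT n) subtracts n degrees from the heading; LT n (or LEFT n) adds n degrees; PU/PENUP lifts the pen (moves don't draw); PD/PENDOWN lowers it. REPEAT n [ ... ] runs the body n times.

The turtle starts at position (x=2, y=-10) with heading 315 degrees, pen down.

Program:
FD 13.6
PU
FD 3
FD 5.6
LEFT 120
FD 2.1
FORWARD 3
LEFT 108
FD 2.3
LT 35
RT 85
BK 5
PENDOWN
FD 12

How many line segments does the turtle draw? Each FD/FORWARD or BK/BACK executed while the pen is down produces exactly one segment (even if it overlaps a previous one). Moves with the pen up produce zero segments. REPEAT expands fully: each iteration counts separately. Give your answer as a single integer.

Answer: 2

Derivation:
Executing turtle program step by step:
Start: pos=(2,-10), heading=315, pen down
FD 13.6: (2,-10) -> (11.617,-19.617) [heading=315, draw]
PU: pen up
FD 3: (11.617,-19.617) -> (13.738,-21.738) [heading=315, move]
FD 5.6: (13.738,-21.738) -> (17.698,-25.698) [heading=315, move]
LT 120: heading 315 -> 75
FD 2.1: (17.698,-25.698) -> (18.241,-23.669) [heading=75, move]
FD 3: (18.241,-23.669) -> (19.018,-20.772) [heading=75, move]
LT 108: heading 75 -> 183
FD 2.3: (19.018,-20.772) -> (16.721,-20.892) [heading=183, move]
LT 35: heading 183 -> 218
RT 85: heading 218 -> 133
BK 5: (16.721,-20.892) -> (20.131,-24.549) [heading=133, move]
PD: pen down
FD 12: (20.131,-24.549) -> (11.947,-15.772) [heading=133, draw]
Final: pos=(11.947,-15.772), heading=133, 2 segment(s) drawn
Segments drawn: 2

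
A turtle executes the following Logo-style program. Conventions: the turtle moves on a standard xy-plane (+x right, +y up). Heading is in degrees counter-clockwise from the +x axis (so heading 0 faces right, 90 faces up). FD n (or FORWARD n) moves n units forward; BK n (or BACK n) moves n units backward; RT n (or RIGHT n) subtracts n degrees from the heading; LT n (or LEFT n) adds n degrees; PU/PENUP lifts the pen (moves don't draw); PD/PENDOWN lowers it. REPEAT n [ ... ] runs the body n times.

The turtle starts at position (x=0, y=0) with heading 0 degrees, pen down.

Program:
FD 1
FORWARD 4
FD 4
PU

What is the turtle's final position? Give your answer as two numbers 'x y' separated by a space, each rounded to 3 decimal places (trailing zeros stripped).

Answer: 9 0

Derivation:
Executing turtle program step by step:
Start: pos=(0,0), heading=0, pen down
FD 1: (0,0) -> (1,0) [heading=0, draw]
FD 4: (1,0) -> (5,0) [heading=0, draw]
FD 4: (5,0) -> (9,0) [heading=0, draw]
PU: pen up
Final: pos=(9,0), heading=0, 3 segment(s) drawn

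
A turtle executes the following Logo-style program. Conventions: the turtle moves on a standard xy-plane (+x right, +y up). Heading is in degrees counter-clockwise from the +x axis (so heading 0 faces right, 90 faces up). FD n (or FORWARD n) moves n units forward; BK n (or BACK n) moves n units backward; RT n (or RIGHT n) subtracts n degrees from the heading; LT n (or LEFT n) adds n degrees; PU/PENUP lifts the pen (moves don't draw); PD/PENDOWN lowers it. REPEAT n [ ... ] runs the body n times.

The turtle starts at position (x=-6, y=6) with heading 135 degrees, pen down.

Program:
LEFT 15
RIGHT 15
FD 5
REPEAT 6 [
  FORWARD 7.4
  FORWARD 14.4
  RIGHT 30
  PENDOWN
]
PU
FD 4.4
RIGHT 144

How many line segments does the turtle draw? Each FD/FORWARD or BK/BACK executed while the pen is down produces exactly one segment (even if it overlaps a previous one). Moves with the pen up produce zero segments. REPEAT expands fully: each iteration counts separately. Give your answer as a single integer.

Answer: 13

Derivation:
Executing turtle program step by step:
Start: pos=(-6,6), heading=135, pen down
LT 15: heading 135 -> 150
RT 15: heading 150 -> 135
FD 5: (-6,6) -> (-9.536,9.536) [heading=135, draw]
REPEAT 6 [
  -- iteration 1/6 --
  FD 7.4: (-9.536,9.536) -> (-14.768,14.768) [heading=135, draw]
  FD 14.4: (-14.768,14.768) -> (-24.95,24.95) [heading=135, draw]
  RT 30: heading 135 -> 105
  PD: pen down
  -- iteration 2/6 --
  FD 7.4: (-24.95,24.95) -> (-26.866,32.098) [heading=105, draw]
  FD 14.4: (-26.866,32.098) -> (-30.593,46.008) [heading=105, draw]
  RT 30: heading 105 -> 75
  PD: pen down
  -- iteration 3/6 --
  FD 7.4: (-30.593,46.008) -> (-28.677,53.155) [heading=75, draw]
  FD 14.4: (-28.677,53.155) -> (-24.95,67.065) [heading=75, draw]
  RT 30: heading 75 -> 45
  PD: pen down
  -- iteration 4/6 --
  FD 7.4: (-24.95,67.065) -> (-19.718,72.297) [heading=45, draw]
  FD 14.4: (-19.718,72.297) -> (-9.536,82.48) [heading=45, draw]
  RT 30: heading 45 -> 15
  PD: pen down
  -- iteration 5/6 --
  FD 7.4: (-9.536,82.48) -> (-2.388,84.395) [heading=15, draw]
  FD 14.4: (-2.388,84.395) -> (11.522,88.122) [heading=15, draw]
  RT 30: heading 15 -> 345
  PD: pen down
  -- iteration 6/6 --
  FD 7.4: (11.522,88.122) -> (18.67,86.207) [heading=345, draw]
  FD 14.4: (18.67,86.207) -> (32.579,82.48) [heading=345, draw]
  RT 30: heading 345 -> 315
  PD: pen down
]
PU: pen up
FD 4.4: (32.579,82.48) -> (35.69,79.368) [heading=315, move]
RT 144: heading 315 -> 171
Final: pos=(35.69,79.368), heading=171, 13 segment(s) drawn
Segments drawn: 13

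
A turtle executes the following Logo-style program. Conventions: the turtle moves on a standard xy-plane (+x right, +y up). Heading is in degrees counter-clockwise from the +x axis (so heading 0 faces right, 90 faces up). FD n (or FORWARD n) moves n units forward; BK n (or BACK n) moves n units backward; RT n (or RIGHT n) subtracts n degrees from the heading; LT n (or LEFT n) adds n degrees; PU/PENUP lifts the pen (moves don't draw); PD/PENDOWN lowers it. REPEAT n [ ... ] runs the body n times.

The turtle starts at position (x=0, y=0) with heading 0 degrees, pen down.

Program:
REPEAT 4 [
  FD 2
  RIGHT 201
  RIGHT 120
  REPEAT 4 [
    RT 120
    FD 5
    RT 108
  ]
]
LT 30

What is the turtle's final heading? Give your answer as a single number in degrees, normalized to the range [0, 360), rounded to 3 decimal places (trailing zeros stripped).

Executing turtle program step by step:
Start: pos=(0,0), heading=0, pen down
REPEAT 4 [
  -- iteration 1/4 --
  FD 2: (0,0) -> (2,0) [heading=0, draw]
  RT 201: heading 0 -> 159
  RT 120: heading 159 -> 39
  REPEAT 4 [
    -- iteration 1/4 --
    RT 120: heading 39 -> 279
    FD 5: (2,0) -> (2.782,-4.938) [heading=279, draw]
    RT 108: heading 279 -> 171
    -- iteration 2/4 --
    RT 120: heading 171 -> 51
    FD 5: (2.782,-4.938) -> (5.929,-1.053) [heading=51, draw]
    RT 108: heading 51 -> 303
    -- iteration 3/4 --
    RT 120: heading 303 -> 183
    FD 5: (5.929,-1.053) -> (0.936,-1.314) [heading=183, draw]
    RT 108: heading 183 -> 75
    -- iteration 4/4 --
    RT 120: heading 75 -> 315
    FD 5: (0.936,-1.314) -> (4.471,-4.85) [heading=315, draw]
    RT 108: heading 315 -> 207
  ]
  -- iteration 2/4 --
  FD 2: (4.471,-4.85) -> (2.689,-5.758) [heading=207, draw]
  RT 201: heading 207 -> 6
  RT 120: heading 6 -> 246
  REPEAT 4 [
    -- iteration 1/4 --
    RT 120: heading 246 -> 126
    FD 5: (2.689,-5.758) -> (-0.25,-1.713) [heading=126, draw]
    RT 108: heading 126 -> 18
    -- iteration 2/4 --
    RT 120: heading 18 -> 258
    FD 5: (-0.25,-1.713) -> (-1.289,-6.604) [heading=258, draw]
    RT 108: heading 258 -> 150
    -- iteration 3/4 --
    RT 120: heading 150 -> 30
    FD 5: (-1.289,-6.604) -> (3.041,-4.104) [heading=30, draw]
    RT 108: heading 30 -> 282
    -- iteration 4/4 --
    RT 120: heading 282 -> 162
    FD 5: (3.041,-4.104) -> (-1.714,-2.558) [heading=162, draw]
    RT 108: heading 162 -> 54
  ]
  -- iteration 3/4 --
  FD 2: (-1.714,-2.558) -> (-0.539,-0.94) [heading=54, draw]
  RT 201: heading 54 -> 213
  RT 120: heading 213 -> 93
  REPEAT 4 [
    -- iteration 1/4 --
    RT 120: heading 93 -> 333
    FD 5: (-0.539,-0.94) -> (3.916,-3.21) [heading=333, draw]
    RT 108: heading 333 -> 225
    -- iteration 2/4 --
    RT 120: heading 225 -> 105
    FD 5: (3.916,-3.21) -> (2.622,1.619) [heading=105, draw]
    RT 108: heading 105 -> 357
    -- iteration 3/4 --
    RT 120: heading 357 -> 237
    FD 5: (2.622,1.619) -> (-0.101,-2.574) [heading=237, draw]
    RT 108: heading 237 -> 129
    -- iteration 4/4 --
    RT 120: heading 129 -> 9
    FD 5: (-0.101,-2.574) -> (4.837,-1.792) [heading=9, draw]
    RT 108: heading 9 -> 261
  ]
  -- iteration 4/4 --
  FD 2: (4.837,-1.792) -> (4.524,-3.767) [heading=261, draw]
  RT 201: heading 261 -> 60
  RT 120: heading 60 -> 300
  REPEAT 4 [
    -- iteration 1/4 --
    RT 120: heading 300 -> 180
    FD 5: (4.524,-3.767) -> (-0.476,-3.767) [heading=180, draw]
    RT 108: heading 180 -> 72
    -- iteration 2/4 --
    RT 120: heading 72 -> 312
    FD 5: (-0.476,-3.767) -> (2.87,-7.483) [heading=312, draw]
    RT 108: heading 312 -> 204
    -- iteration 3/4 --
    RT 120: heading 204 -> 84
    FD 5: (2.87,-7.483) -> (3.393,-2.51) [heading=84, draw]
    RT 108: heading 84 -> 336
    -- iteration 4/4 --
    RT 120: heading 336 -> 216
    FD 5: (3.393,-2.51) -> (-0.652,-5.449) [heading=216, draw]
    RT 108: heading 216 -> 108
  ]
]
LT 30: heading 108 -> 138
Final: pos=(-0.652,-5.449), heading=138, 20 segment(s) drawn

Answer: 138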